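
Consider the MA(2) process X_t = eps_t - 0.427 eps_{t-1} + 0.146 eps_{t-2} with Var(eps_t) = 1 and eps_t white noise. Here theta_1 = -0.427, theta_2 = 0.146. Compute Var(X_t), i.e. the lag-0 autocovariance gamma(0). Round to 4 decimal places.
\gamma(0) = 1.2036

For an MA(q) process X_t = eps_t + sum_i theta_i eps_{t-i} with
Var(eps_t) = sigma^2, the variance is
  gamma(0) = sigma^2 * (1 + sum_i theta_i^2).
  sum_i theta_i^2 = (-0.427)^2 + (0.146)^2 = 0.182329 + 0.021316 = 0.203645.
  gamma(0) = 1 * (1 + 0.203645) = 1 * 1.203645 = 1.203645, which rounds to 1.2036.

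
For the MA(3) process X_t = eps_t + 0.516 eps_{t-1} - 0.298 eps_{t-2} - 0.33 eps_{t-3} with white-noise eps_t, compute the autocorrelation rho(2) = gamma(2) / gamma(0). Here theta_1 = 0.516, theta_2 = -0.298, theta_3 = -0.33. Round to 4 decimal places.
\rho(2) = -0.3199

For an MA(q) process with theta_0 = 1, the autocovariance is
  gamma(k) = sigma^2 * sum_{i=0..q-k} theta_i * theta_{i+k},
and rho(k) = gamma(k) / gamma(0). Sigma^2 cancels.
  numerator   = (1)*(-0.298) + (0.516)*(-0.33) = -0.46828.
  denominator = (1)^2 + (0.516)^2 + (-0.298)^2 + (-0.33)^2 = 1.46396.
  rho(2) = -0.46828 / 1.46396 = -0.3199.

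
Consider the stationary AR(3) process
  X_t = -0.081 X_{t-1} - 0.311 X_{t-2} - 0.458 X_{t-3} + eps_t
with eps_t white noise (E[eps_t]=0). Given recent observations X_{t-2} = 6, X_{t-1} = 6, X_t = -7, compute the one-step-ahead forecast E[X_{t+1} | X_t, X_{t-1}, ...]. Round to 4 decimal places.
E[X_{t+1} \mid \mathcal F_t] = -4.0470

For an AR(p) model X_t = c + sum_i phi_i X_{t-i} + eps_t, the
one-step-ahead conditional mean is
  E[X_{t+1} | X_t, ...] = c + sum_i phi_i X_{t+1-i}.
Substitute known values:
  E[X_{t+1} | ...] = (-0.081) * (-7) + (-0.311) * (6) + (-0.458) * (6)
                   = -4.0470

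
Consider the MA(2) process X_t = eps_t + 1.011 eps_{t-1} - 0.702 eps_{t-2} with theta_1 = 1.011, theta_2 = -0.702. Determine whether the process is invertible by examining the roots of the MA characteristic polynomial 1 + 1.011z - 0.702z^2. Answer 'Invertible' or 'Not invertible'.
\text{Not invertible}

The MA(q) characteristic polynomial is P(z) = 1 + 1.011z - 0.702z^2.
Invertibility requires all roots to lie outside the unit circle, i.e. |z| > 1 for every root.
Set 1 + (1.011) z + (-0.702) z^2 = 0, i.e. a z^2 + b z + c = 0 with a = -0.702, b = 1.011, c = 1.
Discriminant D = b^2 - 4ac = (1.011)^2 - 4*(-0.702)*1 = 1.022121 - (-2.808) = 3.830121.
D >= 0, so the roots are real: z = (-b +/- sqrt(D)) / (2a) = (-1.011 +/- 1.957069) / (-1.404).
  z_1 = (-1.011 + 1.957069) / (-1.404) = -0.6738,   |z_1| = 0.6738.
  z_2 = (-1.011 - 1.957069) / (-1.404) = 2.114,   |z_2| = 2.114.
Moduli of all roots: 0.6738, 2.1140.
All moduli strictly greater than 1? No.
Verdict: Not invertible.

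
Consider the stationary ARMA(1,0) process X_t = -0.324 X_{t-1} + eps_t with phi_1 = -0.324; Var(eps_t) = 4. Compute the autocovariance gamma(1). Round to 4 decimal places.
\gamma(1) = -1.4480

Multiply the model equation by X_{t-k} and take expectations. With theta_0 = psi_0 = 1 and psi_j the MA(infinity) weights, this gives
  gamma(k) - sum_i phi_i gamma(k-i) = c_k,
  c_k = sigma^2 * sum_{j=k..q} theta_j psi_{j-k}   (c_k = 0 for k > q),
using gamma(-m) = gamma(m).
Pure AR (q = 0): c_0 = sigma^2 = 4, c_k = 0 for k >= 1.
Equations for k = 0 and k = 1 (AR order 1):
  gamma(0) = phi_1 gamma(1) + c_0
  gamma(1) = phi_1 gamma(0) + c_1
Substituting the second into the first: gamma(0) (1 - phi_1^2) = c_0 + phi_1 c_1, so
  gamma(0) = c_0 / (1 - phi_1^2) = 4 / (1 - (-0.324)^2) = 4 / 0.895024 = 4.469154.
  gamma(1) = phi_1 gamma(0) = (-0.324)(4.469154) = -1.448006.
Therefore gamma(1) = -1.4480 (to 4 decimal places).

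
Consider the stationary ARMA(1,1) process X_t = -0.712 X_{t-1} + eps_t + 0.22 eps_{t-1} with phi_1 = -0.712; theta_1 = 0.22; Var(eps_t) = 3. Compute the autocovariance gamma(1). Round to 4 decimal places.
\gamma(1) = -2.5247

Multiply the model equation by X_{t-k} and take expectations. With theta_0 = psi_0 = 1 and psi_j the MA(infinity) weights, this gives
  gamma(k) - sum_i phi_i gamma(k-i) = c_k,
  c_k = sigma^2 * sum_{j=k..q} theta_j psi_{j-k}   (c_k = 0 for k > q),
using gamma(-m) = gamma(m).
psi-weights needed (psi_j = theta_j + sum_i phi_i psi_{j-i}):
  psi_1 = theta_1 + phi_1 = 0.22 + (-0.712) = -0.492
Right-hand sides:
  c_0 = sigma^2 (1 + theta_1 psi_1) = 3 * (1 + (0.22)(-0.492)) = 3 * 0.89176 = 2.67528
  c_1 = sigma^2 theta_1 = 3 * (0.22) = 0.66
  c_2 = 0
Equations for k = 0 and k = 1 (AR order 1):
  gamma(0) = phi_1 gamma(1) + c_0
  gamma(1) = phi_1 gamma(0) + c_1
Substituting the second into the first: gamma(0) (1 - phi_1^2) = c_0 + phi_1 c_1, so
  gamma(0) = (c_0 + phi_1 c_1) / (1 - phi_1^2) = (2.67528 + (-0.712)(0.66)) / (1 - (-0.712)^2) = 2.20536 / 0.493056 = 4.472839.
  gamma(1) = phi_1 gamma(0) + c_1 = (-0.712)(4.472839) + (0.66) = -2.524661.
Therefore gamma(1) = -2.5247 (to 4 decimal places).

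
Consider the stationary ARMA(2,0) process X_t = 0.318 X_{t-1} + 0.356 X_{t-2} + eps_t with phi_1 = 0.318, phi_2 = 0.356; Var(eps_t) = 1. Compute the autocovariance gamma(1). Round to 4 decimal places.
\gamma(1) = 0.7478

Multiply the model equation by X_{t-k} and take expectations. With theta_0 = psi_0 = 1 and psi_j the MA(infinity) weights, this gives
  gamma(k) - sum_i phi_i gamma(k-i) = c_k,
  c_k = sigma^2 * sum_{j=k..q} theta_j psi_{j-k}   (c_k = 0 for k > q),
using gamma(-m) = gamma(m).
Pure AR (q = 0): c_0 = sigma^2 = 1, c_k = 0 for k >= 1.
Equations for k = 0, 1, 2 (AR order 2, c_2 = 0):
  (E0) gamma(0) = phi_1 gamma(1) + phi_2 gamma(2) + c_0
  (E1) gamma(1) = phi_1 gamma(0) + phi_2 gamma(1) + c_1
  (E2) gamma(2) = phi_1 gamma(1) + phi_2 gamma(0)
From (E1): gamma(1) = A gamma(0) + B with
  A = phi_1 / (1 - phi_2) = 0.318 / 0.644 = 0.493789,   B = c_1 / (1 - phi_2) = 0 / 0.644 = 0.
Insert (E2) into (E0): gamma(0) (1 - phi_2^2) = phi_1 (1 + phi_2) gamma(1) + c_0.
  phi_1 (1 + phi_2) = (0.318)(1.356) = 0.431208,   1 - phi_2^2 = 0.873264.
Replace gamma(1) by A gamma(0) + B and collect gamma(0):
  gamma(0) [0.873264 - (0.431208)(0.493789)] = c_0 = 1
  gamma(0) * 0.660338 = 1
  gamma(0) = 1 / 0.660338 = 1.514375.
  gamma(1) = A gamma(0) = (0.493789)(1.514375) = 0.747782.
Therefore gamma(1) = 0.7478 (to 4 decimal places).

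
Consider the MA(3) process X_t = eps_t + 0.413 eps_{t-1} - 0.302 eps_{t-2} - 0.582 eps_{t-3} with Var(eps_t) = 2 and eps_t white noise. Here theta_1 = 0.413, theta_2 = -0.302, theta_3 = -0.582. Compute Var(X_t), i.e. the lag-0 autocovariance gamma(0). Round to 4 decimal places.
\gamma(0) = 3.2010

For an MA(q) process X_t = eps_t + sum_i theta_i eps_{t-i} with
Var(eps_t) = sigma^2, the variance is
  gamma(0) = sigma^2 * (1 + sum_i theta_i^2).
  sum_i theta_i^2 = (0.413)^2 + (-0.302)^2 + (-0.582)^2 = 0.170569 + 0.091204 + 0.338724 = 0.600497.
  gamma(0) = 2 * (1 + 0.600497) = 2 * 1.600497 = 3.200994, which rounds to 3.2010.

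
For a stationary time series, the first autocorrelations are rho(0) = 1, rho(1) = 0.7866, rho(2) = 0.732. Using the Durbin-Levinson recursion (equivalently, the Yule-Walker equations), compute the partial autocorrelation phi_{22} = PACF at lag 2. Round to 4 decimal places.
\phi_{22} = 0.2971

The PACF at lag k is phi_{kk}, the last component of the solution
to the Yule-Walker system G_k phi = r_k where
  (G_k)_{ij} = rho(|i - j|), (r_k)_i = rho(i), i,j = 1..k.
Equivalently, Durbin-Levinson gives phi_{kk} iteratively:
  phi_{11} = rho(1)
  phi_{kk} = [rho(k) - sum_{j=1..k-1} phi_{k-1,j} rho(k-j)]
            / [1 - sum_{j=1..k-1} phi_{k-1,j} rho(j)],
  phi_{k,j} = phi_{k-1,j} - phi_{kk} phi_{k-1,k-j},  j = 1..k-1.
Step k = 1:
  phi_11 = rho(1) = 0.7866.
Step k = 2:
  phi_22 = [rho(2) - phi_11 rho(1)] / [1 - phi_11 rho(1)] = [0.732 - (0.7866)(0.7866)] / [1 - (0.7866)(0.7866)]
         = 0.11326044 / 0.38126044 = 0.2971.
Therefore phi_{22} = 0.2971.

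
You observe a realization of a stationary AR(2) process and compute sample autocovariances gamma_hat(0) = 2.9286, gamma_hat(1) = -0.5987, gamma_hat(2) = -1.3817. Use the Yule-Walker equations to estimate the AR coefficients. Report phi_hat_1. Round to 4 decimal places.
\hat\phi_{1} = -0.3140

The Yule-Walker equations for an AR(p) process read, in matrix form,
  Gamma_p phi = r_p,   with   (Gamma_p)_{ij} = gamma(|i - j|),
                       (r_p)_i = gamma(i),   i,j = 1..p.
Substitute the sample gammas (Toeplitz matrix and right-hand side of size 2):
  Gamma_p = [[2.9286, -0.5987], [-0.5987, 2.9286]]
  r_p     = [-0.5987, -1.3817]
Written out:
  2.9286 phi_1 - 0.5987 phi_2 = -0.5987
  -0.5987 phi_1 + 2.9286 phi_2 = -1.3817
Solve by Cramer's rule:
  det = gamma(0)^2 - gamma(1)^2 = (2.9286)^2 - (-0.5987)^2 = 8.57669796 - 0.35844169 = 8.21825627
  phi_hat_1 = [gamma(1) gamma(0) - gamma(1) gamma(2)] / det = [(-0.5987)(2.9286) - (-0.5987)(-1.3817)] / 8.21825627 = -2.58057661 / 8.21825627 = -0.314
  phi_hat_2 = [gamma(0) gamma(2) - gamma(1)^2] / det = [(2.9286)(-1.3817) - (-0.5987)^2] / 8.21825627 = -4.40488831 / 8.21825627 = -0.536
So phi_hat = [-0.3140, -0.5360].
Therefore phi_hat_1 = -0.3140.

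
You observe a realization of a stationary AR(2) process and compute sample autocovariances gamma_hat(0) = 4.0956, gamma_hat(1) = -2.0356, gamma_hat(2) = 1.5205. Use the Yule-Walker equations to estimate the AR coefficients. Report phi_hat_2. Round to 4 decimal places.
\hat\phi_{2} = 0.1650

The Yule-Walker equations for an AR(p) process read, in matrix form,
  Gamma_p phi = r_p,   with   (Gamma_p)_{ij} = gamma(|i - j|),
                       (r_p)_i = gamma(i),   i,j = 1..p.
Substitute the sample gammas (Toeplitz matrix and right-hand side of size 2):
  Gamma_p = [[4.0956, -2.0356], [-2.0356, 4.0956]]
  r_p     = [-2.0356, 1.5205]
Written out:
  4.0956 phi_1 - 2.0356 phi_2 = -2.0356
  -2.0356 phi_1 + 4.0956 phi_2 = 1.5205
Solve by Cramer's rule:
  det = gamma(0)^2 - gamma(1)^2 = (4.0956)^2 - (-2.0356)^2 = 16.77393936 - 4.14366736 = 12.630272
  phi_hat_1 = [gamma(1) gamma(0) - gamma(1) gamma(2)] / det = [(-2.0356)(4.0956) - (-2.0356)(1.5205)] / 12.630272 = -5.24187356 / 12.630272 = -0.415
  phi_hat_2 = [gamma(0) gamma(2) - gamma(1)^2] / det = [(4.0956)(1.5205) - (-2.0356)^2] / 12.630272 = 2.08369244 / 12.630272 = 0.165
So phi_hat = [-0.4150, 0.1650].
Therefore phi_hat_2 = 0.1650.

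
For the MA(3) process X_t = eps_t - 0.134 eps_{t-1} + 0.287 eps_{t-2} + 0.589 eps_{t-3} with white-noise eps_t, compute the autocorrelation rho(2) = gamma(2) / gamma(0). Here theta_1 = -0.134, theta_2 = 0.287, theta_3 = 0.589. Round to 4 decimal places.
\rho(2) = 0.1438

For an MA(q) process with theta_0 = 1, the autocovariance is
  gamma(k) = sigma^2 * sum_{i=0..q-k} theta_i * theta_{i+k},
and rho(k) = gamma(k) / gamma(0). Sigma^2 cancels.
  numerator   = (1)*(0.287) + (-0.134)*(0.589) = 0.208074.
  denominator = (1)^2 + (-0.134)^2 + (0.287)^2 + (0.589)^2 = 1.447246.
  rho(2) = 0.208074 / 1.447246 = 0.1438.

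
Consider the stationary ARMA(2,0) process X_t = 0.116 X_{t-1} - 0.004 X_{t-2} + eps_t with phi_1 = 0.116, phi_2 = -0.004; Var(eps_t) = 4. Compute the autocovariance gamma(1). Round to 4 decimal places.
\gamma(1) = 0.4684

Multiply the model equation by X_{t-k} and take expectations. With theta_0 = psi_0 = 1 and psi_j the MA(infinity) weights, this gives
  gamma(k) - sum_i phi_i gamma(k-i) = c_k,
  c_k = sigma^2 * sum_{j=k..q} theta_j psi_{j-k}   (c_k = 0 for k > q),
using gamma(-m) = gamma(m).
Pure AR (q = 0): c_0 = sigma^2 = 4, c_k = 0 for k >= 1.
Equations for k = 0, 1, 2 (AR order 2, c_2 = 0):
  (E0) gamma(0) = phi_1 gamma(1) + phi_2 gamma(2) + c_0
  (E1) gamma(1) = phi_1 gamma(0) + phi_2 gamma(1) + c_1
  (E2) gamma(2) = phi_1 gamma(1) + phi_2 gamma(0)
From (E1): gamma(1) = A gamma(0) + B with
  A = phi_1 / (1 - phi_2) = 0.116 / 1.004 = 0.115538,   B = c_1 / (1 - phi_2) = 0 / 1.004 = 0.
Insert (E2) into (E0): gamma(0) (1 - phi_2^2) = phi_1 (1 + phi_2) gamma(1) + c_0.
  phi_1 (1 + phi_2) = (0.116)(0.996) = 0.115536,   1 - phi_2^2 = 0.999984.
Replace gamma(1) by A gamma(0) + B and collect gamma(0):
  gamma(0) [0.999984 - (0.115536)(0.115538)] = c_0 = 4
  gamma(0) * 0.986635 = 4
  gamma(0) = 4 / 0.986635 = 4.054183.
  gamma(1) = A gamma(0) = (0.115538)(4.054183) = 0.468412.
Therefore gamma(1) = 0.4684 (to 4 decimal places).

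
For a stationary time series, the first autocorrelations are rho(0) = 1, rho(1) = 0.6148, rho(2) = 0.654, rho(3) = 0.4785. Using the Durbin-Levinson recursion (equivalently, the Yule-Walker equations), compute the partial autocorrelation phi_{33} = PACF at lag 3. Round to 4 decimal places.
\phi_{33} = -0.0360

The PACF at lag k is phi_{kk}, the last component of the solution
to the Yule-Walker system G_k phi = r_k where
  (G_k)_{ij} = rho(|i - j|), (r_k)_i = rho(i), i,j = 1..k.
Equivalently, Durbin-Levinson gives phi_{kk} iteratively:
  phi_{11} = rho(1)
  phi_{kk} = [rho(k) - sum_{j=1..k-1} phi_{k-1,j} rho(k-j)]
            / [1 - sum_{j=1..k-1} phi_{k-1,j} rho(j)],
  phi_{k,j} = phi_{k-1,j} - phi_{kk} phi_{k-1,k-j},  j = 1..k-1.
Step k = 1:
  phi_11 = rho(1) = 0.6148.
Step k = 2:
  phi_22 = [rho(2) - phi_11 rho(1)] / [1 - phi_11 rho(1)] = [0.654 - (0.6148)(0.6148)] / [1 - (0.6148)(0.6148)]
         = 0.27602096 / 0.62202096 = 0.443749.
  Update: phi_21 = phi_11 - phi_22 phi_11 = 0.6148 - (0.443749)(0.6148) = 0.341983.
Step k = 3:
  phi_33 = [rho(3) - phi_21 rho(2) - phi_22 rho(1)] / [1 - phi_21 rho(1) - phi_22 rho(2)]
    numerator   = 0.4785 - (0.341983)(0.654) - (0.443749)(0.6148) = -0.01797377
    denominator = 1 - (0.341983)(0.6148) - (0.443749)(0.654) = 0.49953703
  phi_33 = -0.01797377 / 0.49953703 = -0.036.
Therefore phi_{33} = -0.0360.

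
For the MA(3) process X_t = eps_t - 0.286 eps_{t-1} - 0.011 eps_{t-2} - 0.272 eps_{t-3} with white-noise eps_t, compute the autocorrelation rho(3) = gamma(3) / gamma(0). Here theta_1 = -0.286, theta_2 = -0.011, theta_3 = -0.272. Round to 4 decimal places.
\rho(3) = -0.2353

For an MA(q) process with theta_0 = 1, the autocovariance is
  gamma(k) = sigma^2 * sum_{i=0..q-k} theta_i * theta_{i+k},
and rho(k) = gamma(k) / gamma(0). Sigma^2 cancels.
  numerator   = (1)*(-0.272) = -0.272.
  denominator = (1)^2 + (-0.286)^2 + (-0.011)^2 + (-0.272)^2 = 1.155901.
  rho(3) = -0.272 / 1.155901 = -0.2353.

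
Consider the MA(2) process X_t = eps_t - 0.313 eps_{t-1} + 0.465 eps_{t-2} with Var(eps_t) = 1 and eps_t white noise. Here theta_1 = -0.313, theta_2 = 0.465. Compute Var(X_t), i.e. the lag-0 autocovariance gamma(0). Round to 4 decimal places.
\gamma(0) = 1.3142

For an MA(q) process X_t = eps_t + sum_i theta_i eps_{t-i} with
Var(eps_t) = sigma^2, the variance is
  gamma(0) = sigma^2 * (1 + sum_i theta_i^2).
  sum_i theta_i^2 = (-0.313)^2 + (0.465)^2 = 0.097969 + 0.216225 = 0.314194.
  gamma(0) = 1 * (1 + 0.314194) = 1 * 1.314194 = 1.314194, which rounds to 1.3142.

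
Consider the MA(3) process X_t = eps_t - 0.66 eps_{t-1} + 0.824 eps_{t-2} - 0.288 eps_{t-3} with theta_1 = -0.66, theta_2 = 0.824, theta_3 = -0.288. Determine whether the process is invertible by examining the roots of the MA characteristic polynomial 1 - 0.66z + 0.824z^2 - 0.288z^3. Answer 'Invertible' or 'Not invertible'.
\text{Invertible}

The MA(q) characteristic polynomial is P(z) = 1 - 0.66z + 0.824z^2 - 0.288z^3.
Invertibility requires all roots to lie outside the unit circle, i.e. |z| > 1 for every root.
Degree 3: look for a simple real root z0 first, then factor out (1 - z/z0) and solve the remaining quadratic.
Testing z0 = 2.5: P(2.5) = 1 + (-0.66)(2.5) + (0.824)(2.5)^2 + (-0.288)(2.5)^3
  = 1 + (-1.65) + (5.15) + (-4.5) = 0.  So z_0 = 2.5 is a root, |z_0| = 2.5.
Divide out the factor (1 - 0.4 z) = (1 - z/z0) (since 1/z0 = 0.4):
  P(z) = (1 - 0.4 z)(1 + (-0.26) z + (0.72) z^2)
  [check: z-coef -0.26 - (0.4) = -0.66; z^2-coef 0.72 - (0.4)(-0.26) = 0.824; z^3-coef -(0.4)(0.72) = -0.288.]
Remaining roots from the quadratic factor 1 + (-0.26) z + (0.72) z^2:
  Set 1 + (-0.26) z + (0.72) z^2 = 0, i.e. a z^2 + b z + c = 0 with a = 0.72, b = -0.26, c = 1.
  Discriminant D = b^2 - 4ac = (-0.26)^2 - 4*(0.72)*1 = 0.0676 - (2.88) = -2.8124.
  D < 0, so the roots are the complex-conjugate pair z = (-b +/- i sqrt(-D)) / (2a) = 0.1806 +/- 1.1646i.
  For a conjugate pair |z|^2 = z * conj(z) = (product of roots) = c/a = 1/(0.72) = 1.388889, so |z| = sqrt(1.388889) = 1.1785 for both roots.
Moduli of all roots: 2.5000, 1.1785, 1.1785.
All moduli strictly greater than 1? Yes.
Verdict: Invertible.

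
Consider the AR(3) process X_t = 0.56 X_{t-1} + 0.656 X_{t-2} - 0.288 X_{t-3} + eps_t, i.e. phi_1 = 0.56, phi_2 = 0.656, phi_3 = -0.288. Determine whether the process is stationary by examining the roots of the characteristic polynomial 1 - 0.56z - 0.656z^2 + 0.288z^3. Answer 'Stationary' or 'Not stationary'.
\text{Stationary}

The AR(p) characteristic polynomial is P(z) = 1 - 0.56z - 0.656z^2 + 0.288z^3.
Stationarity requires all roots to lie outside the unit circle, i.e. |z| > 1 for every root.
Degree 3: look for a simple real root z0 first, then factor out (1 - z/z0) and solve the remaining quadratic.
Testing z0 = 2.5: P(2.5) = 1 + (-0.56)(2.5) + (-0.656)(2.5)^2 + (0.288)(2.5)^3
  = 1 + (-1.4) + (-4.1) + (4.5) = 0.  So z_0 = 2.5 is a root, |z_0| = 2.5.
Divide out the factor (1 - 0.4 z) = (1 - z/z0) (since 1/z0 = 0.4):
  P(z) = (1 - 0.4 z)(1 + (-0.16) z + (-0.72) z^2)
  [check: z-coef -0.16 - (0.4) = -0.56; z^2-coef -0.72 - (0.4)(-0.16) = -0.656; z^3-coef -(0.4)(-0.72) = 0.288.]
Remaining roots from the quadratic factor 1 + (-0.16) z + (-0.72) z^2:
  Set 1 + (-0.16) z + (-0.72) z^2 = 0, i.e. a z^2 + b z + c = 0 with a = -0.72, b = -0.16, c = 1.
  Discriminant D = b^2 - 4ac = (-0.16)^2 - 4*(-0.72)*1 = 0.0256 - (-2.88) = 2.9056.
  D >= 0, so the roots are real: z = (-b +/- sqrt(D)) / (2a) = (0.16 +/- 1.704582) / (-1.44).
    z_1 = (0.16 + 1.704582) / (-1.44) = -1.2948,   |z_1| = 1.2948.
    z_2 = (0.16 - 1.704582) / (-1.44) = 1.0726,   |z_2| = 1.0726.
Moduli of all roots: 2.5000, 1.2948, 1.0726.
All moduli strictly greater than 1? Yes.
Verdict: Stationary.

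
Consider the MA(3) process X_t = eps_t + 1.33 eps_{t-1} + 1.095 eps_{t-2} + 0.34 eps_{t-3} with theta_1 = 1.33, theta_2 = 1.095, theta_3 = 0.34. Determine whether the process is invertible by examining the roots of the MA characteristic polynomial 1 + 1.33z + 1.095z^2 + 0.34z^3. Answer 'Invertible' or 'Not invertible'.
\text{Invertible}

The MA(q) characteristic polynomial is P(z) = 1 + 1.33z + 1.095z^2 + 0.34z^3.
Invertibility requires all roots to lie outside the unit circle, i.e. |z| > 1 for every root.
Degree 3: look for a simple real root z0 first, then factor out (1 - z/z0) and solve the remaining quadratic.
Testing z0 = -2: P(-2) = 1 + (1.33)(-2) + (1.095)(-2)^2 + (0.34)(-2)^3
  = 1 + (-2.66) + (4.38) + (-2.72) = 0.  So z_0 = -2 is a root, |z_0| = 2.
Divide out the factor (1 + 0.5 z) = (1 - z/z0) (since 1/z0 = -0.5):
  P(z) = (1 + 0.5 z)(1 + (0.83) z + (0.68) z^2)
  [check: z-coef 0.83 - (-0.5) = 1.33; z^2-coef 0.68 - (-0.5)(0.83) = 1.095; z^3-coef -(-0.5)(0.68) = 0.34.]
Remaining roots from the quadratic factor 1 + (0.83) z + (0.68) z^2:
  Set 1 + (0.83) z + (0.68) z^2 = 0, i.e. a z^2 + b z + c = 0 with a = 0.68, b = 0.83, c = 1.
  Discriminant D = b^2 - 4ac = (0.83)^2 - 4*(0.68)*1 = 0.6889 - (2.72) = -2.0311.
  D < 0, so the roots are the complex-conjugate pair z = (-b +/- i sqrt(-D)) / (2a) = -0.6103 +/- 1.0479i.
  For a conjugate pair |z|^2 = z * conj(z) = (product of roots) = c/a = 1/(0.68) = 1.470588, so |z| = sqrt(1.470588) = 1.2127 for both roots.
Moduli of all roots: 2.0000, 1.2127, 1.2127.
All moduli strictly greater than 1? Yes.
Verdict: Invertible.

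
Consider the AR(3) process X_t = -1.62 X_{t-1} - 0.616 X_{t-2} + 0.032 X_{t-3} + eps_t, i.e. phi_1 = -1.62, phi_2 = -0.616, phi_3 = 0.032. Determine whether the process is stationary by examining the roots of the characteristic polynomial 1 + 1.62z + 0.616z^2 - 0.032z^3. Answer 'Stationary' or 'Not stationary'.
\text{Stationary}

The AR(p) characteristic polynomial is P(z) = 1 + 1.62z + 0.616z^2 - 0.032z^3.
Stationarity requires all roots to lie outside the unit circle, i.e. |z| > 1 for every root.
Degree 3: look for a simple real root z0 first, then factor out (1 - z/z0) and solve the remaining quadratic.
Testing z0 = -1.25: P(-1.25) = 1 + (1.62)(-1.25) + (0.616)(-1.25)^2 + (-0.032)(-1.25)^3
  = 1 + (-2.025) + (0.9625) + (0.0625) = 0.  So z_0 = -1.25 is a root, |z_0| = 1.25.
Divide out the factor (1 + 0.8 z) = (1 - z/z0) (since 1/z0 = -0.8):
  P(z) = (1 + 0.8 z)(1 + (0.82) z + (-0.04) z^2)
  [check: z-coef 0.82 - (-0.8) = 1.62; z^2-coef -0.04 - (-0.8)(0.82) = 0.616; z^3-coef -(-0.8)(-0.04) = -0.032.]
Remaining roots from the quadratic factor 1 + (0.82) z + (-0.04) z^2:
  Set 1 + (0.82) z + (-0.04) z^2 = 0, i.e. a z^2 + b z + c = 0 with a = -0.04, b = 0.82, c = 1.
  Discriminant D = b^2 - 4ac = (0.82)^2 - 4*(-0.04)*1 = 0.6724 - (-0.16) = 0.8324.
  D >= 0, so the roots are real: z = (-b +/- sqrt(D)) / (2a) = (-0.82 +/- 0.91236) / (-0.08).
    z_1 = (-0.82 + 0.91236) / (-0.08) = -1.1545,   |z_1| = 1.1545.
    z_2 = (-0.82 - 0.91236) / (-0.08) = 21.6545,   |z_2| = 21.6545.
Moduli of all roots: 1.2500, 1.1545, 21.6545.
All moduli strictly greater than 1? Yes.
Verdict: Stationary.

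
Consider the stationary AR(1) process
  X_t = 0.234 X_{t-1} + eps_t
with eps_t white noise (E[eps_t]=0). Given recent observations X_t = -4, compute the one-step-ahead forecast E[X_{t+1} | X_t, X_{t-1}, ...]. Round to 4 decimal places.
E[X_{t+1} \mid \mathcal F_t] = -0.9360

For an AR(p) model X_t = c + sum_i phi_i X_{t-i} + eps_t, the
one-step-ahead conditional mean is
  E[X_{t+1} | X_t, ...] = c + sum_i phi_i X_{t+1-i}.
Substitute known values:
  E[X_{t+1} | ...] = (0.234) * (-4)
                   = -0.9360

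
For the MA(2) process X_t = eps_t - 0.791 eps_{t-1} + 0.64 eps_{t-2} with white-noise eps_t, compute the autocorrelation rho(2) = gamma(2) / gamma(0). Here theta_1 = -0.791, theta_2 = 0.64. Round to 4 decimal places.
\rho(2) = 0.3145

For an MA(q) process with theta_0 = 1, the autocovariance is
  gamma(k) = sigma^2 * sum_{i=0..q-k} theta_i * theta_{i+k},
and rho(k) = gamma(k) / gamma(0). Sigma^2 cancels.
  numerator   = (1)*(0.64) = 0.64.
  denominator = (1)^2 + (-0.791)^2 + (0.64)^2 = 2.035281.
  rho(2) = 0.64 / 2.035281 = 0.3145.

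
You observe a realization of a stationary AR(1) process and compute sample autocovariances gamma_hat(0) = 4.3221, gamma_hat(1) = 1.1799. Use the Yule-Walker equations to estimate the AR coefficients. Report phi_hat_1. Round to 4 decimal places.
\hat\phi_{1} = 0.2730

The Yule-Walker equations for an AR(p) process read, in matrix form,
  Gamma_p phi = r_p,   with   (Gamma_p)_{ij} = gamma(|i - j|),
                       (r_p)_i = gamma(i),   i,j = 1..p.
Substitute the sample gammas (Toeplitz matrix and right-hand side of size 1):
  Gamma_p = [[4.3221]]
  r_p     = [1.1799]
With p = 1 this is the single equation gamma(0) phi_1 = gamma(1):
  phi_hat_1 = gamma(1) / gamma(0) = 1.1799 / 4.3221 = 0.2730.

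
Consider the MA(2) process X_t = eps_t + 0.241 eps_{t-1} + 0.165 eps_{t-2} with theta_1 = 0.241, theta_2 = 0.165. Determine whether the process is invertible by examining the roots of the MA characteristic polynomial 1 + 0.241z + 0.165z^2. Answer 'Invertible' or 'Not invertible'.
\text{Invertible}

The MA(q) characteristic polynomial is P(z) = 1 + 0.241z + 0.165z^2.
Invertibility requires all roots to lie outside the unit circle, i.e. |z| > 1 for every root.
Set 1 + (0.241) z + (0.165) z^2 = 0, i.e. a z^2 + b z + c = 0 with a = 0.165, b = 0.241, c = 1.
Discriminant D = b^2 - 4ac = (0.241)^2 - 4*(0.165)*1 = 0.058081 - (0.66) = -0.601919.
D < 0, so the roots are the complex-conjugate pair z = (-b +/- i sqrt(-D)) / (2a) = -0.7303 +/- 2.351i.
For a conjugate pair |z|^2 = z * conj(z) = (product of roots) = c/a = 1/(0.165) = 6.060606, so |z| = sqrt(6.060606) = 2.4618 for both roots.
Moduli of all roots: 2.4618, 2.4618.
All moduli strictly greater than 1? Yes.
Verdict: Invertible.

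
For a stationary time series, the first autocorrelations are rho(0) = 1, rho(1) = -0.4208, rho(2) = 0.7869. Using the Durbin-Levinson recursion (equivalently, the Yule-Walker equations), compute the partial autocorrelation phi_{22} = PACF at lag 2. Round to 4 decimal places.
\phi_{22} = 0.7410

The PACF at lag k is phi_{kk}, the last component of the solution
to the Yule-Walker system G_k phi = r_k where
  (G_k)_{ij} = rho(|i - j|), (r_k)_i = rho(i), i,j = 1..k.
Equivalently, Durbin-Levinson gives phi_{kk} iteratively:
  phi_{11} = rho(1)
  phi_{kk} = [rho(k) - sum_{j=1..k-1} phi_{k-1,j} rho(k-j)]
            / [1 - sum_{j=1..k-1} phi_{k-1,j} rho(j)],
  phi_{k,j} = phi_{k-1,j} - phi_{kk} phi_{k-1,k-j},  j = 1..k-1.
Step k = 1:
  phi_11 = rho(1) = -0.4208.
Step k = 2:
  phi_22 = [rho(2) - phi_11 rho(1)] / [1 - phi_11 rho(1)] = [0.7869 - (-0.4208)(-0.4208)] / [1 - (-0.4208)(-0.4208)]
         = 0.60982736 / 0.82292736 = 0.741.
Therefore phi_{22} = 0.7410.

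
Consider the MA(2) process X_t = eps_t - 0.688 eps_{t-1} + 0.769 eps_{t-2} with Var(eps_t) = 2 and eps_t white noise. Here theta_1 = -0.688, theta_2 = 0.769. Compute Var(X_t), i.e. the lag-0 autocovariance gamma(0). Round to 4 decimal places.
\gamma(0) = 4.1294

For an MA(q) process X_t = eps_t + sum_i theta_i eps_{t-i} with
Var(eps_t) = sigma^2, the variance is
  gamma(0) = sigma^2 * (1 + sum_i theta_i^2).
  sum_i theta_i^2 = (-0.688)^2 + (0.769)^2 = 0.473344 + 0.591361 = 1.064705.
  gamma(0) = 2 * (1 + 1.064705) = 2 * 2.064705 = 4.12941, which rounds to 4.1294.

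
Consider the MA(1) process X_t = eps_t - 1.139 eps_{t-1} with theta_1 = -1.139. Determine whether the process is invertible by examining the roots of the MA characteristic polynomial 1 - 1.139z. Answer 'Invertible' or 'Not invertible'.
\text{Not invertible}

The MA(q) characteristic polynomial is P(z) = 1 - 1.139z.
Invertibility requires all roots to lie outside the unit circle, i.e. |z| > 1 for every root.
This is linear in z: 1 + (-1.139) z = 0  =>  z = -1/(-1.139) = 0.877963,  |z| = 0.877963.
Moduli of all roots: 0.8780.
All moduli strictly greater than 1? No.
Verdict: Not invertible.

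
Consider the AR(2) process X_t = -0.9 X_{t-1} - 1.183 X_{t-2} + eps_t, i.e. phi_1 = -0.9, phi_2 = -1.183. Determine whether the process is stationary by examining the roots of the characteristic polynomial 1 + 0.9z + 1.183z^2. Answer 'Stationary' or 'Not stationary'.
\text{Not stationary}

The AR(p) characteristic polynomial is P(z) = 1 + 0.9z + 1.183z^2.
Stationarity requires all roots to lie outside the unit circle, i.e. |z| > 1 for every root.
Set 1 + (0.9) z + (1.183) z^2 = 0, i.e. a z^2 + b z + c = 0 with a = 1.183, b = 0.9, c = 1.
Discriminant D = b^2 - 4ac = (0.9)^2 - 4*(1.183)*1 = 0.81 - (4.732) = -3.922.
D < 0, so the roots are the complex-conjugate pair z = (-b +/- i sqrt(-D)) / (2a) = -0.3804 +/- 0.837i.
For a conjugate pair |z|^2 = z * conj(z) = (product of roots) = c/a = 1/(1.183) = 0.845309, so |z| = sqrt(0.845309) = 0.9194 for both roots.
Moduli of all roots: 0.9194, 0.9194.
All moduli strictly greater than 1? No.
Verdict: Not stationary.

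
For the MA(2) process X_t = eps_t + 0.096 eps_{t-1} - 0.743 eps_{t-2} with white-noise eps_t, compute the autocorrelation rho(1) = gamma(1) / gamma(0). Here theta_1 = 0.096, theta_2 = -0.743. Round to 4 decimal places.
\rho(1) = 0.0158

For an MA(q) process with theta_0 = 1, the autocovariance is
  gamma(k) = sigma^2 * sum_{i=0..q-k} theta_i * theta_{i+k},
and rho(k) = gamma(k) / gamma(0). Sigma^2 cancels.
  numerator   = (1)*(0.096) + (0.096)*(-0.743) = 0.024672.
  denominator = (1)^2 + (0.096)^2 + (-0.743)^2 = 1.561265.
  rho(1) = 0.024672 / 1.561265 = 0.0158.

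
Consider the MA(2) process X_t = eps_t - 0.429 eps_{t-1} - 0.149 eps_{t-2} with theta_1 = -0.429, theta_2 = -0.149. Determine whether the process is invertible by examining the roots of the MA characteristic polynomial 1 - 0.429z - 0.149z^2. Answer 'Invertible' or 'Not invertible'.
\text{Invertible}

The MA(q) characteristic polynomial is P(z) = 1 - 0.429z - 0.149z^2.
Invertibility requires all roots to lie outside the unit circle, i.e. |z| > 1 for every root.
Set 1 + (-0.429) z + (-0.149) z^2 = 0, i.e. a z^2 + b z + c = 0 with a = -0.149, b = -0.429, c = 1.
Discriminant D = b^2 - 4ac = (-0.429)^2 - 4*(-0.149)*1 = 0.184041 - (-0.596) = 0.780041.
D >= 0, so the roots are real: z = (-b +/- sqrt(D)) / (2a) = (0.429 +/- 0.883199) / (-0.298).
  z_1 = (0.429 + 0.883199) / (-0.298) = -4.4034,   |z_1| = 4.4034.
  z_2 = (0.429 - 0.883199) / (-0.298) = 1.5242,   |z_2| = 1.5242.
Moduli of all roots: 4.4034, 1.5242.
All moduli strictly greater than 1? Yes.
Verdict: Invertible.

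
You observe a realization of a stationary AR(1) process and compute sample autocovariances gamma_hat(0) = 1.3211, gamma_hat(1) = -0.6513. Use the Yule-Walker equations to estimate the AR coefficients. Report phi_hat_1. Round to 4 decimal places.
\hat\phi_{1} = -0.4930

The Yule-Walker equations for an AR(p) process read, in matrix form,
  Gamma_p phi = r_p,   with   (Gamma_p)_{ij} = gamma(|i - j|),
                       (r_p)_i = gamma(i),   i,j = 1..p.
Substitute the sample gammas (Toeplitz matrix and right-hand side of size 1):
  Gamma_p = [[1.3211]]
  r_p     = [-0.6513]
With p = 1 this is the single equation gamma(0) phi_1 = gamma(1):
  phi_hat_1 = gamma(1) / gamma(0) = -0.6513 / 1.3211 = -0.4930.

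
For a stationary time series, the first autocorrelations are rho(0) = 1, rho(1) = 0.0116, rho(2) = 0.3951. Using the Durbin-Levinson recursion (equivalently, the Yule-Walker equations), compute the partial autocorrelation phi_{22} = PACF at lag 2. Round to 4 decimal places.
\phi_{22} = 0.3950

The PACF at lag k is phi_{kk}, the last component of the solution
to the Yule-Walker system G_k phi = r_k where
  (G_k)_{ij} = rho(|i - j|), (r_k)_i = rho(i), i,j = 1..k.
Equivalently, Durbin-Levinson gives phi_{kk} iteratively:
  phi_{11} = rho(1)
  phi_{kk} = [rho(k) - sum_{j=1..k-1} phi_{k-1,j} rho(k-j)]
            / [1 - sum_{j=1..k-1} phi_{k-1,j} rho(j)],
  phi_{k,j} = phi_{k-1,j} - phi_{kk} phi_{k-1,k-j},  j = 1..k-1.
Step k = 1:
  phi_11 = rho(1) = 0.0116.
Step k = 2:
  phi_22 = [rho(2) - phi_11 rho(1)] / [1 - phi_11 rho(1)] = [0.3951 - (0.0116)(0.0116)] / [1 - (0.0116)(0.0116)]
         = 0.39496544 / 0.99986544 = 0.395.
Therefore phi_{22} = 0.3950.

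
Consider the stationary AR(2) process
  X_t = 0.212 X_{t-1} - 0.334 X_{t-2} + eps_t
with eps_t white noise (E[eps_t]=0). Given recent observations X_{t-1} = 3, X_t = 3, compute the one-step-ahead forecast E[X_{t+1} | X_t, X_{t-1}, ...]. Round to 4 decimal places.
E[X_{t+1} \mid \mathcal F_t] = -0.3660

For an AR(p) model X_t = c + sum_i phi_i X_{t-i} + eps_t, the
one-step-ahead conditional mean is
  E[X_{t+1} | X_t, ...] = c + sum_i phi_i X_{t+1-i}.
Substitute known values:
  E[X_{t+1} | ...] = (0.212) * (3) + (-0.334) * (3)
                   = -0.3660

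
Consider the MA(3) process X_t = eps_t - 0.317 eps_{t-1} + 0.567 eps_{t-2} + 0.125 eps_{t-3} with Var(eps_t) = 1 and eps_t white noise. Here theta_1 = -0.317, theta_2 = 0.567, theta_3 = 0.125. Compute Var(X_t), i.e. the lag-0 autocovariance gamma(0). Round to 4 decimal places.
\gamma(0) = 1.4376

For an MA(q) process X_t = eps_t + sum_i theta_i eps_{t-i} with
Var(eps_t) = sigma^2, the variance is
  gamma(0) = sigma^2 * (1 + sum_i theta_i^2).
  sum_i theta_i^2 = (-0.317)^2 + (0.567)^2 + (0.125)^2 = 0.100489 + 0.321489 + 0.015625 = 0.437603.
  gamma(0) = 1 * (1 + 0.437603) = 1 * 1.437603 = 1.437603, which rounds to 1.4376.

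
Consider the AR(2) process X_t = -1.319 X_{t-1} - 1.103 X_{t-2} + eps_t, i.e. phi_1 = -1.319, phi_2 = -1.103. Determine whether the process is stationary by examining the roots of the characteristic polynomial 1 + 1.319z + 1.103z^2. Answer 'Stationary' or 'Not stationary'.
\text{Not stationary}

The AR(p) characteristic polynomial is P(z) = 1 + 1.319z + 1.103z^2.
Stationarity requires all roots to lie outside the unit circle, i.e. |z| > 1 for every root.
Set 1 + (1.319) z + (1.103) z^2 = 0, i.e. a z^2 + b z + c = 0 with a = 1.103, b = 1.319, c = 1.
Discriminant D = b^2 - 4ac = (1.319)^2 - 4*(1.103)*1 = 1.739761 - (4.412) = -2.672239.
D < 0, so the roots are the complex-conjugate pair z = (-b +/- i sqrt(-D)) / (2a) = -0.5979 +/- 0.741i.
For a conjugate pair |z|^2 = z * conj(z) = (product of roots) = c/a = 1/(1.103) = 0.906618, so |z| = sqrt(0.906618) = 0.9522 for both roots.
Moduli of all roots: 0.9522, 0.9522.
All moduli strictly greater than 1? No.
Verdict: Not stationary.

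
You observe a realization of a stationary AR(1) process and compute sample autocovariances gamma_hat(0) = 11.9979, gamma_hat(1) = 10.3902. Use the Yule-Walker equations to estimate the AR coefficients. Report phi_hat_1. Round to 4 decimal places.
\hat\phi_{1} = 0.8660

The Yule-Walker equations for an AR(p) process read, in matrix form,
  Gamma_p phi = r_p,   with   (Gamma_p)_{ij} = gamma(|i - j|),
                       (r_p)_i = gamma(i),   i,j = 1..p.
Substitute the sample gammas (Toeplitz matrix and right-hand side of size 1):
  Gamma_p = [[11.9979]]
  r_p     = [10.3902]
With p = 1 this is the single equation gamma(0) phi_1 = gamma(1):
  phi_hat_1 = gamma(1) / gamma(0) = 10.3902 / 11.9979 = 0.8660.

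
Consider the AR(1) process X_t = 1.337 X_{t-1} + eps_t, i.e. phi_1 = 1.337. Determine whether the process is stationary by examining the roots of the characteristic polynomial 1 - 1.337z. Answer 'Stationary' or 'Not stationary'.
\text{Not stationary}

The AR(p) characteristic polynomial is P(z) = 1 - 1.337z.
Stationarity requires all roots to lie outside the unit circle, i.e. |z| > 1 for every root.
This is linear in z: 1 + (-1.337) z = 0  =>  z = -1/(-1.337) = 0.747943,  |z| = 0.747943.
Moduli of all roots: 0.7479.
All moduli strictly greater than 1? No.
Verdict: Not stationary.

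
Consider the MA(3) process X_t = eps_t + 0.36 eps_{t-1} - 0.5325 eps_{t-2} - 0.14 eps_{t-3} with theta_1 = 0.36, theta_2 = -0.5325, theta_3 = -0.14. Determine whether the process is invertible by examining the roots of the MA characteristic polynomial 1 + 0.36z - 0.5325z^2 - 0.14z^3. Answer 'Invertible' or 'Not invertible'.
\text{Invertible}

The MA(q) characteristic polynomial is P(z) = 1 + 0.36z - 0.5325z^2 - 0.14z^3.
Invertibility requires all roots to lie outside the unit circle, i.e. |z| > 1 for every root.
Degree 3: look for a simple real root z0 first, then factor out (1 - z/z0) and solve the remaining quadratic.
Testing z0 = -4: P(-4) = 1 + (0.36)(-4) + (-0.5325)(-4)^2 + (-0.14)(-4)^3
  = 1 + (-1.44) + (-8.52) + (8.96) = 0.  So z_0 = -4 is a root, |z_0| = 4.
Divide out the factor (1 + 0.25 z) = (1 - z/z0) (since 1/z0 = -0.25):
  P(z) = (1 + 0.25 z)(1 + (0.11) z + (-0.56) z^2)
  [check: z-coef 0.11 - (-0.25) = 0.36; z^2-coef -0.56 - (-0.25)(0.11) = -0.5325; z^3-coef -(-0.25)(-0.56) = -0.14.]
Remaining roots from the quadratic factor 1 + (0.11) z + (-0.56) z^2:
  Set 1 + (0.11) z + (-0.56) z^2 = 0, i.e. a z^2 + b z + c = 0 with a = -0.56, b = 0.11, c = 1.
  Discriminant D = b^2 - 4ac = (0.11)^2 - 4*(-0.56)*1 = 0.0121 - (-2.24) = 2.2521.
  D >= 0, so the roots are real: z = (-b +/- sqrt(D)) / (2a) = (-0.11 +/- 1.5007) / (-1.12).
    z_1 = (-0.11 + 1.5007) / (-1.12) = -1.2417,   |z_1| = 1.2417.
    z_2 = (-0.11 - 1.5007) / (-1.12) = 1.4381,   |z_2| = 1.4381.
Moduli of all roots: 4.0000, 1.2417, 1.4381.
All moduli strictly greater than 1? Yes.
Verdict: Invertible.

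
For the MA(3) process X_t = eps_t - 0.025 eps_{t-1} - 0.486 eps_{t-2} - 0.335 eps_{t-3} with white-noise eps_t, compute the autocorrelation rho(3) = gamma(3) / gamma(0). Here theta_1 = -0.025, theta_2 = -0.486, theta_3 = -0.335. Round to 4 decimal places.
\rho(3) = -0.2483

For an MA(q) process with theta_0 = 1, the autocovariance is
  gamma(k) = sigma^2 * sum_{i=0..q-k} theta_i * theta_{i+k},
and rho(k) = gamma(k) / gamma(0). Sigma^2 cancels.
  numerator   = (1)*(-0.335) = -0.335.
  denominator = (1)^2 + (-0.025)^2 + (-0.486)^2 + (-0.335)^2 = 1.349046.
  rho(3) = -0.335 / 1.349046 = -0.2483.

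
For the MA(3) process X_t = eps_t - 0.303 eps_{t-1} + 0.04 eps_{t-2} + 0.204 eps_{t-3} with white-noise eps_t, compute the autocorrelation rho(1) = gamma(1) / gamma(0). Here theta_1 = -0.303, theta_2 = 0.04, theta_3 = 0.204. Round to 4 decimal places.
\rho(1) = -0.2704

For an MA(q) process with theta_0 = 1, the autocovariance is
  gamma(k) = sigma^2 * sum_{i=0..q-k} theta_i * theta_{i+k},
and rho(k) = gamma(k) / gamma(0). Sigma^2 cancels.
  numerator   = (1)*(-0.303) + (-0.303)*(0.04) + (0.04)*(0.204) = -0.30696.
  denominator = (1)^2 + (-0.303)^2 + (0.04)^2 + (0.204)^2 = 1.135025.
  rho(1) = -0.30696 / 1.135025 = -0.2704.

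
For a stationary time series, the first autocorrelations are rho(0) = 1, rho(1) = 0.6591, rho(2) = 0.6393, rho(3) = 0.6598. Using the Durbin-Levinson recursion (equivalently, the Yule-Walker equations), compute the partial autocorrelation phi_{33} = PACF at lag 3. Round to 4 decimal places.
\phi_{33} = 0.3100

The PACF at lag k is phi_{kk}, the last component of the solution
to the Yule-Walker system G_k phi = r_k where
  (G_k)_{ij} = rho(|i - j|), (r_k)_i = rho(i), i,j = 1..k.
Equivalently, Durbin-Levinson gives phi_{kk} iteratively:
  phi_{11} = rho(1)
  phi_{kk} = [rho(k) - sum_{j=1..k-1} phi_{k-1,j} rho(k-j)]
            / [1 - sum_{j=1..k-1} phi_{k-1,j} rho(j)],
  phi_{k,j} = phi_{k-1,j} - phi_{kk} phi_{k-1,k-j},  j = 1..k-1.
Step k = 1:
  phi_11 = rho(1) = 0.6591.
Step k = 2:
  phi_22 = [rho(2) - phi_11 rho(1)] / [1 - phi_11 rho(1)] = [0.6393 - (0.6591)(0.6591)] / [1 - (0.6591)(0.6591)]
         = 0.20488719 / 0.56558719 = 0.362256.
  Update: phi_21 = phi_11 - phi_22 phi_11 = 0.6591 - (0.362256)(0.6591) = 0.420337.
Step k = 3:
  phi_33 = [rho(3) - phi_21 rho(2) - phi_22 rho(1)] / [1 - phi_21 rho(1) - phi_22 rho(2)]
    numerator   = 0.6598 - (0.420337)(0.6393) - (0.362256)(0.6591) = 0.15231565
    denominator = 1 - (0.420337)(0.6591) - (0.362256)(0.6393) = 0.49136564
  phi_33 = 0.15231565 / 0.49136564 = 0.31.
Therefore phi_{33} = 0.3100.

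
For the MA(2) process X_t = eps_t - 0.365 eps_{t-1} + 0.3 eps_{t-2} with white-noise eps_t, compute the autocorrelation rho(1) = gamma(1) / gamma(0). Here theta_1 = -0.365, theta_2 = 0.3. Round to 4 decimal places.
\rho(1) = -0.3879

For an MA(q) process with theta_0 = 1, the autocovariance is
  gamma(k) = sigma^2 * sum_{i=0..q-k} theta_i * theta_{i+k},
and rho(k) = gamma(k) / gamma(0). Sigma^2 cancels.
  numerator   = (1)*(-0.365) + (-0.365)*(0.3) = -0.4745.
  denominator = (1)^2 + (-0.365)^2 + (0.3)^2 = 1.223225.
  rho(1) = -0.4745 / 1.223225 = -0.3879.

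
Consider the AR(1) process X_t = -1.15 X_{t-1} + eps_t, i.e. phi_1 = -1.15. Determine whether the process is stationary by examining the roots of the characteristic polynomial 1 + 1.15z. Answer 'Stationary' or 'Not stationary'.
\text{Not stationary}

The AR(p) characteristic polynomial is P(z) = 1 + 1.15z.
Stationarity requires all roots to lie outside the unit circle, i.e. |z| > 1 for every root.
This is linear in z: 1 + (1.15) z = 0  =>  z = -1/(1.15) = -0.869565,  |z| = 0.869565.
Moduli of all roots: 0.8696.
All moduli strictly greater than 1? No.
Verdict: Not stationary.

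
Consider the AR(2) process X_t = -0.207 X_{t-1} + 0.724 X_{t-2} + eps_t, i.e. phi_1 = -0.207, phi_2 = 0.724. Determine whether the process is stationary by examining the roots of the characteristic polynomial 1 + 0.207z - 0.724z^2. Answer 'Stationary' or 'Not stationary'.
\text{Stationary}

The AR(p) characteristic polynomial is P(z) = 1 + 0.207z - 0.724z^2.
Stationarity requires all roots to lie outside the unit circle, i.e. |z| > 1 for every root.
Set 1 + (0.207) z + (-0.724) z^2 = 0, i.e. a z^2 + b z + c = 0 with a = -0.724, b = 0.207, c = 1.
Discriminant D = b^2 - 4ac = (0.207)^2 - 4*(-0.724)*1 = 0.042849 - (-2.896) = 2.938849.
D >= 0, so the roots are real: z = (-b +/- sqrt(D)) / (2a) = (-0.207 +/- 1.714307) / (-1.448).
  z_1 = (-0.207 + 1.714307) / (-1.448) = -1.041,   |z_1| = 1.041.
  z_2 = (-0.207 - 1.714307) / (-1.448) = 1.3269,   |z_2| = 1.3269.
Moduli of all roots: 1.0410, 1.3269.
All moduli strictly greater than 1? Yes.
Verdict: Stationary.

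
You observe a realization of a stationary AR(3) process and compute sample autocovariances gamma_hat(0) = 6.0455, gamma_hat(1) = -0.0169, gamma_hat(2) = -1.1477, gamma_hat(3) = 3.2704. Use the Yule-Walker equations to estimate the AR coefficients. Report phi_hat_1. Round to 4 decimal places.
\hat\phi_{1} = 0.1030

The Yule-Walker equations for an AR(p) process read, in matrix form,
  Gamma_p phi = r_p,   with   (Gamma_p)_{ij} = gamma(|i - j|),
                       (r_p)_i = gamma(i),   i,j = 1..p.
Substitute the sample gammas (Toeplitz matrix and right-hand side of size 3):
  Gamma_p = [[6.0455, -0.0169, -1.1477], [-0.0169, 6.0455, -0.0169], [-1.1477, -0.0169, 6.0455]]
  r_p     = [-0.0169, -1.1477, 3.2704]
Written out (R1..R3):
  (R1) 6.0455 phi_1 - 0.0169 phi_2 - 1.1477 phi_3 = -0.0169
  (R2) -0.0169 phi_1 + 6.0455 phi_2 - 0.0169 phi_3 = -1.1477
  (R3) -1.1477 phi_1 - 0.0169 phi_2 + 6.0455 phi_3 = 3.2704
Gaussian elimination:
  R2 <- R2 - (-0.0169/6.0455) R1 = R2 - (-0.002795) R1:  6.045453 phi_2 - 0.020108 phi_3 = -1.147747
  R3 <- R3 - (-1.1477/6.0455) R1 = R3 - (-0.189844) R1:  -0.020108 phi_2 + 5.827616 phi_3 = 3.267192
  R3 <- R3 - (-0.020108/6.045453) R2 = R3 - (-0.003326) R2:  5.82755 phi_3 = 3.263374
Back-substitution:
  phi_hat_3 = 3.263374 / 5.82755 = 0.559991
  phi_hat_2 = (-1.147747 - (-0.020108)(0.559991)) / 6.045453 = -0.18799
  phi_hat_1 = (-0.0169 - (-0.0169)(-0.18799) - (-1.1477)(0.559991)) / 6.0455 = 0.10299
So phi_hat = [0.1030, -0.1880, 0.5600].
Therefore phi_hat_1 = 0.1030.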